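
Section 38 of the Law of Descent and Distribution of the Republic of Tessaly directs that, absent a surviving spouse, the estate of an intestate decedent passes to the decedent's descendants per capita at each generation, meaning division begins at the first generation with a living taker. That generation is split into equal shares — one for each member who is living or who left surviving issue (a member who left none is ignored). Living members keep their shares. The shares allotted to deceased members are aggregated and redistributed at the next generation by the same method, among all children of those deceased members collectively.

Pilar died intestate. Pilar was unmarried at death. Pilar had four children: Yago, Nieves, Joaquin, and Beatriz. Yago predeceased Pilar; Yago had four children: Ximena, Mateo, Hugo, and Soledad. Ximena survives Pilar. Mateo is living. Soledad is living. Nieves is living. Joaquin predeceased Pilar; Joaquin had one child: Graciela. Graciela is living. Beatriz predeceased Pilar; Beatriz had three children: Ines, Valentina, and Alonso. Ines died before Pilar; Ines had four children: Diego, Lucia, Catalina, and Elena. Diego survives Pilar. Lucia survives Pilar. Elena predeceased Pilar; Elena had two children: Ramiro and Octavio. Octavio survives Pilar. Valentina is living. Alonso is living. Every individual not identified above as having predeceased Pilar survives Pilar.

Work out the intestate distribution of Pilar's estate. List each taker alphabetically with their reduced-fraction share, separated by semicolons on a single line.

Alonso 3/32; Catalina 3/128; Diego 3/128; Graciela 3/32; Hugo 3/32; Lucia 3/128; Mateo 3/32; Nieves 1/4; Octavio 3/256; Ramiro 3/256; Soledad 3/32; Valentina 3/32; Ximena 3/32

There is no surviving spouse, so the entire estate passes to Pilar's descendants per capita at each generation.
At generation 1 (Yago, Nieves, Joaquin, Beatriz) there are 4 shares of (1)/4 = 1/4 each.
Living: Nieves — each takes 1/4.
Deceased: Yago, Joaquin, and Beatriz. Their combined 3/4 is pooled and carried to generation 2.
At generation 2 (Ximena, Mateo, Hugo, Soledad, Graciela, Ines, Valentina, Alonso) there are 8 shares of (3/4)/8 = 3/32 each.
Living: Ximena, Mateo, Hugo, Soledad, Graciela, Valentina, and Alonso — each takes 3/32.
Deceased: Ines. That 3/32 share is carried to generation 3.
At generation 3 (Diego, Lucia, Catalina, Elena) there are 4 shares of (3/32)/4 = 3/128 each.
Living: Diego, Lucia, and Catalina — each takes 3/128.
Deceased: Elena. That 3/128 share is carried to generation 4.
At generation 4 (Ramiro, Octavio) there are 2 shares of (3/128)/2 = 3/256 each.
Living: Ramiro and Octavio — each takes 3/256.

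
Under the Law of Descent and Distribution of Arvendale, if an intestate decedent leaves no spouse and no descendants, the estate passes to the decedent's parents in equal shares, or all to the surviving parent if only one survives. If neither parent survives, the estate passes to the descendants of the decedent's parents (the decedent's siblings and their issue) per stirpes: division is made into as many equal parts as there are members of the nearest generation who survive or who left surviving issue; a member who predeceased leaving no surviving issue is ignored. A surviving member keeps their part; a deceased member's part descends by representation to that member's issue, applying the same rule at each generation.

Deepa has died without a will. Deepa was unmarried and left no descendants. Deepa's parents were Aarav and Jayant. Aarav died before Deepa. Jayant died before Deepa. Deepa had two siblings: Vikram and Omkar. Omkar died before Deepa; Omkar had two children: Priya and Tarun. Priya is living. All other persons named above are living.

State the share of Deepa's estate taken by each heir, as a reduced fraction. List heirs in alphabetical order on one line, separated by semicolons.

Neither parent survives and there are no descendants, so the estate passes to Deepa's siblings and their issue per stirpes.
The estate is divided into 2 equal shares of 1/2 among Vikram, Omkar.
Vikram is living and takes 1/2.
Omkar predeceased; the 1/2 allotted to Omkar's branch passes to Omkar's issue by representation.
The 1/2 is divided into 2 equal shares of 1/4 among Priya, Tarun.
Priya is living and takes 1/4.
Tarun is living and takes 1/4.

Priya 1/4; Tarun 1/4; Vikram 1/2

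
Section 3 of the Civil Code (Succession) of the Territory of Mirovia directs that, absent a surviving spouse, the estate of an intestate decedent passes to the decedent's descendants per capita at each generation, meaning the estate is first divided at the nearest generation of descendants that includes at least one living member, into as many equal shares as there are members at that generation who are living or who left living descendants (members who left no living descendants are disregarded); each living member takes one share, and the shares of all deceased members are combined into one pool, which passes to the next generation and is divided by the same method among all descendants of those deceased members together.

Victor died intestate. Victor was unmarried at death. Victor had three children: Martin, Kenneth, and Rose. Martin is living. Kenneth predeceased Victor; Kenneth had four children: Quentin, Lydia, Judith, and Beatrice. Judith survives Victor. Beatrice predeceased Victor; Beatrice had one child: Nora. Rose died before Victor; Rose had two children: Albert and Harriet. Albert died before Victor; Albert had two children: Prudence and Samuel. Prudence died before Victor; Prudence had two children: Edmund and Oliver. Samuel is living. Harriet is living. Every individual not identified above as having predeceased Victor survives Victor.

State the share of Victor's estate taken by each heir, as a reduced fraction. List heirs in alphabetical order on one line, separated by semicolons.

There is no surviving spouse, so the entire estate passes to Victor's descendants per capita at each generation.
At generation 1 (Martin, Kenneth, Rose) there are 3 shares of (1)/3 = 1/3 each.
Living: Martin — each takes 1/3.
Deceased: Kenneth and Rose. Their combined 2/3 is pooled and carried to generation 2.
At generation 2 (Quentin, Lydia, Judith, Beatrice, Albert, Harriet) there are 6 shares of (2/3)/6 = 1/9 each.
Living: Quentin, Lydia, Judith, and Harriet — each takes 1/9.
Deceased: Beatrice and Albert. Their combined 2/9 is pooled and carried to generation 3.
At generation 3 (Nora, Prudence, Samuel) there are 3 shares of (2/9)/3 = 2/27 each.
Living: Nora and Samuel — each takes 2/27.
Deceased: Prudence. That 2/27 share is carried to generation 4.
At generation 4 (Edmund, Oliver) there are 2 shares of (2/27)/2 = 1/27 each.
Living: Edmund and Oliver — each takes 1/27.

Edmund 1/27; Harriet 1/9; Judith 1/9; Lydia 1/9; Martin 1/3; Nora 2/27; Oliver 1/27; Quentin 1/9; Samuel 2/27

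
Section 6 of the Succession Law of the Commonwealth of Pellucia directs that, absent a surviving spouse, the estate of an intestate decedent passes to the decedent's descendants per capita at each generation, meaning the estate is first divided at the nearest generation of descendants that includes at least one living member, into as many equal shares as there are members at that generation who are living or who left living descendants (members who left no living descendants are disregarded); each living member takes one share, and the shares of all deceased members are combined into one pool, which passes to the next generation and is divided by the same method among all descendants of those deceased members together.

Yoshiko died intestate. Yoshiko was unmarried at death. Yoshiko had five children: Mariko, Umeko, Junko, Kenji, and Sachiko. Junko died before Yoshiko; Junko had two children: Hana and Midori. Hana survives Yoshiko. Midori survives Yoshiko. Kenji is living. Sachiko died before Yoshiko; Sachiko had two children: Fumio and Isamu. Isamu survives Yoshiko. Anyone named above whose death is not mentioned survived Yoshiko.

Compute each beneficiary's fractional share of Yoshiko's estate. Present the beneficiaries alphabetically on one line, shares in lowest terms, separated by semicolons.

There is no surviving spouse, so the entire estate passes to Yoshiko's descendants per capita at each generation.
At generation 1 (Mariko, Umeko, Junko, Kenji, Sachiko) there are 5 shares of (1)/5 = 1/5 each.
Living: Mariko, Umeko, and Kenji — each takes 1/5.
Deceased: Junko and Sachiko. Their combined 2/5 is pooled and carried to generation 2.
At generation 2 (Hana, Midori, Fumio, Isamu) there are 4 shares of (2/5)/4 = 1/10 each.
Living: Hana, Midori, Fumio, and Isamu — each takes 1/10.

Fumio 1/10; Hana 1/10; Isamu 1/10; Kenji 1/5; Mariko 1/5; Midori 1/10; Umeko 1/5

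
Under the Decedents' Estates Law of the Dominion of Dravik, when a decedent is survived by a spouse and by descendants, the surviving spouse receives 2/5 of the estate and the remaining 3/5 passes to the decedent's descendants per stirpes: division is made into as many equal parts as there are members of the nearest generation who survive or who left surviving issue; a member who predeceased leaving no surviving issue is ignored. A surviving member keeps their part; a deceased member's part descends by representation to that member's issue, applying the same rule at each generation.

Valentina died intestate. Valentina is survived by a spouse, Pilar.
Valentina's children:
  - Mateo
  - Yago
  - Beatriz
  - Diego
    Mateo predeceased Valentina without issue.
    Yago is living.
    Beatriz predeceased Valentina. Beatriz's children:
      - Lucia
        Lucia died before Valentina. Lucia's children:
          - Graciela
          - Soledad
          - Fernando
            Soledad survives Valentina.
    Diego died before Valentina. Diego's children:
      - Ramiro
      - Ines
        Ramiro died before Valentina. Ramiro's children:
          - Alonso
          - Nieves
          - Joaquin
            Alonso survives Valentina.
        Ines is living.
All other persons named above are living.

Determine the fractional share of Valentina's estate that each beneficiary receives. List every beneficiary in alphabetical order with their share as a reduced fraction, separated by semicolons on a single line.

Alonso 1/30; Fernando 1/15; Graciela 1/15; Ines 1/10; Joaquin 1/30; Nieves 1/30; Pilar 2/5; Soledad 1/15; Yago 1/5

Pilar, as surviving spouse, takes 2/5.
The remaining 3/5 passes to Valentina's descendants per stirpes.
Mateo left no surviving issue, so that branch lapses and is disregarded.
The 3/5 is divided into 3 equal shares of 1/5 among Yago, Beatriz, Diego.
Yago is living and takes 1/5.
Beatriz predeceased; the 1/5 allotted to Beatriz's branch passes to Beatriz's issue by representation.
Lucia's line is the sole branch at this level, so the full 1/5 passes to Lucia's issue by representation.
The 1/5 is divided into 3 equal shares of 1/15 among Graciela, Soledad, Fernando.
Graciela is living and takes 1/15.
Soledad is living and takes 1/15.
Fernando is living and takes 1/15.
Diego predeceased; the 1/5 allotted to Diego's branch passes to Diego's issue by representation.
The 1/5 is divided into 2 equal shares of 1/10 among Ramiro, Ines.
Ramiro predeceased; the 1/10 allotted to Ramiro's branch passes to Ramiro's issue by representation.
The 1/10 is divided into 3 equal shares of 1/30 among Alonso, Nieves, Joaquin.
Alonso is living and takes 1/30.
Nieves is living and takes 1/30.
Joaquin is living and takes 1/30.
Ines is living and takes 1/10.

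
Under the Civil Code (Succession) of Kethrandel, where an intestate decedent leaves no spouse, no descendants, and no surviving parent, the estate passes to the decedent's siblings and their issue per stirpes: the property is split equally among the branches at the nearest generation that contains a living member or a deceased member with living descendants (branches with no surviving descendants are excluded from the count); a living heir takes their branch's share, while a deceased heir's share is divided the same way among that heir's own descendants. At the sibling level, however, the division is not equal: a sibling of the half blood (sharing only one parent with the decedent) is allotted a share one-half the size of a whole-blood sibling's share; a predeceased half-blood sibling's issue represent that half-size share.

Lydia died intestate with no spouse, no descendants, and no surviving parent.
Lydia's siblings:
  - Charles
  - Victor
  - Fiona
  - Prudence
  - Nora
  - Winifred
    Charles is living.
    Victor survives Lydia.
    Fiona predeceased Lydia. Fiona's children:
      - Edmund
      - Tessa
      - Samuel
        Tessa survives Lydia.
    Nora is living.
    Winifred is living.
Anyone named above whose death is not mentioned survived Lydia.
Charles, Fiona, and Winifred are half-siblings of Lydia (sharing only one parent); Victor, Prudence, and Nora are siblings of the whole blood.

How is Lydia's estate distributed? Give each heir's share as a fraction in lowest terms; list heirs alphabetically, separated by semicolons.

Charles 1/9; Edmund 1/27; Nora 2/9; Prudence 2/9; Samuel 1/27; Tessa 1/27; Victor 2/9; Winifred 1/9

No spouse, descendants, or parent survives, so the estate passes to Lydia's siblings per stirpes.
Half-blood siblings count for one-half the weight of whole-blood siblings at the initial division.
Dividing 1 in proportion to weights (total weight 9/2): Charles (weight 1/2) → 1/9; Victor (weight 1) → 2/9; Fiona (weight 1/2) → 1/9; Prudence (weight 1) → 2/9; Nora (weight 1) → 2/9; Winifred (weight 1/2) → 1/9.
Charles is living and takes 1/9.
Victor is living and takes 2/9.
Fiona predeceased; the 1/9 allotted to Fiona's branch passes to Fiona's issue by representation.
The 1/9 is divided into 3 equal shares of 1/27 among Edmund, Tessa, Samuel.
Edmund is living and takes 1/27.
Tessa is living and takes 1/27.
Samuel is living and takes 1/27.
Prudence is living and takes 2/9.
Nora is living and takes 2/9.
Winifred is living and takes 1/9.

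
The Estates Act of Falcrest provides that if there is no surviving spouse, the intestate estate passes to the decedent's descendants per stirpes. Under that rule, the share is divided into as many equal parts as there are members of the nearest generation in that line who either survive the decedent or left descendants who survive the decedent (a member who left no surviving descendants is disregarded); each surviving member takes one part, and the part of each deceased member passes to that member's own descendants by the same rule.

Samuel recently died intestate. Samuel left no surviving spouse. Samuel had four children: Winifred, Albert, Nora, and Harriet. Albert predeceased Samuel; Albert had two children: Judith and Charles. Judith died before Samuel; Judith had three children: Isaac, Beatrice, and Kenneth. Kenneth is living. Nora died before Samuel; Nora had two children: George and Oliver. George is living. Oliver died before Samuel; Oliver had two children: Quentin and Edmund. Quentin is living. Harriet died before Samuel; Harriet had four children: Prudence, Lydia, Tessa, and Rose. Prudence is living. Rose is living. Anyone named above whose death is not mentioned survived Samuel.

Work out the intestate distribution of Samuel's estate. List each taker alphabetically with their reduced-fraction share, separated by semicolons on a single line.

There is no surviving spouse, so the entire estate passes to Samuel's descendants per stirpes.
The estate is divided into 4 equal shares of 1/4 among Winifred, Albert, Nora, Harriet.
Winifred is living and takes 1/4.
Albert predeceased; the 1/4 allotted to Albert's branch passes to Albert's issue by representation.
The 1/4 is divided into 2 equal shares of 1/8 among Judith, Charles.
Judith predeceased; the 1/8 allotted to Judith's branch passes to Judith's issue by representation.
The 1/8 is divided into 3 equal shares of 1/24 among Isaac, Beatrice, Kenneth.
Isaac is living and takes 1/24.
Beatrice is living and takes 1/24.
Kenneth is living and takes 1/24.
Charles is living and takes 1/8.
Nora predeceased; the 1/4 allotted to Nora's branch passes to Nora's issue by representation.
The 1/4 is divided into 2 equal shares of 1/8 among George, Oliver.
George is living and takes 1/8.
Oliver predeceased; the 1/8 allotted to Oliver's branch passes to Oliver's issue by representation.
The 1/8 is divided into 2 equal shares of 1/16 among Quentin, Edmund.
Quentin is living and takes 1/16.
Edmund is living and takes 1/16.
Harriet predeceased; the 1/4 allotted to Harriet's branch passes to Harriet's issue by representation.
The 1/4 is divided into 4 equal shares of 1/16 among Prudence, Lydia, Tessa, Rose.
Prudence is living and takes 1/16.
Lydia is living and takes 1/16.
Tessa is living and takes 1/16.
Rose is living and takes 1/16.

Beatrice 1/24; Charles 1/8; Edmund 1/16; George 1/8; Isaac 1/24; Kenneth 1/24; Lydia 1/16; Prudence 1/16; Quentin 1/16; Rose 1/16; Tessa 1/16; Winifred 1/4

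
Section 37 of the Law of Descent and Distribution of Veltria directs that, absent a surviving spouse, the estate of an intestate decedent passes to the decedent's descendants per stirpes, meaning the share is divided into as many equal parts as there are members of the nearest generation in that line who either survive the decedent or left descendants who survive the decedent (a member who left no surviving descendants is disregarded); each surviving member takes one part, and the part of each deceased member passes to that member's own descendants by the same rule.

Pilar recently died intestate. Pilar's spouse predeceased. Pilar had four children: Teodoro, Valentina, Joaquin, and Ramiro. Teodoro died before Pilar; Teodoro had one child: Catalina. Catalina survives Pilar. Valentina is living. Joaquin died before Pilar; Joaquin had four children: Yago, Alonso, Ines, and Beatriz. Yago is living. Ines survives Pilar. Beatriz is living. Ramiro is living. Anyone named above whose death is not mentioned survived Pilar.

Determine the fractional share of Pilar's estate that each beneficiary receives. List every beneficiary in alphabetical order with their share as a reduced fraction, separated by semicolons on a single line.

Alonso 1/16; Beatriz 1/16; Catalina 1/4; Ines 1/16; Ramiro 1/4; Valentina 1/4; Yago 1/16

There is no surviving spouse, so the entire estate passes to Pilar's descendants per stirpes.
The estate is divided into 4 equal shares of 1/4 among Teodoro, Valentina, Joaquin, Ramiro.
Teodoro predeceased; the 1/4 allotted to Teodoro's branch passes to Teodoro's issue by representation.
Catalina is the sole taker at this level and receives the full 1/4.
Valentina is living and takes 1/4.
Joaquin predeceased; the 1/4 allotted to Joaquin's branch passes to Joaquin's issue by representation.
The 1/4 is divided into 4 equal shares of 1/16 among Yago, Alonso, Ines, Beatriz.
Yago is living and takes 1/16.
Alonso is living and takes 1/16.
Ines is living and takes 1/16.
Beatriz is living and takes 1/16.
Ramiro is living and takes 1/4.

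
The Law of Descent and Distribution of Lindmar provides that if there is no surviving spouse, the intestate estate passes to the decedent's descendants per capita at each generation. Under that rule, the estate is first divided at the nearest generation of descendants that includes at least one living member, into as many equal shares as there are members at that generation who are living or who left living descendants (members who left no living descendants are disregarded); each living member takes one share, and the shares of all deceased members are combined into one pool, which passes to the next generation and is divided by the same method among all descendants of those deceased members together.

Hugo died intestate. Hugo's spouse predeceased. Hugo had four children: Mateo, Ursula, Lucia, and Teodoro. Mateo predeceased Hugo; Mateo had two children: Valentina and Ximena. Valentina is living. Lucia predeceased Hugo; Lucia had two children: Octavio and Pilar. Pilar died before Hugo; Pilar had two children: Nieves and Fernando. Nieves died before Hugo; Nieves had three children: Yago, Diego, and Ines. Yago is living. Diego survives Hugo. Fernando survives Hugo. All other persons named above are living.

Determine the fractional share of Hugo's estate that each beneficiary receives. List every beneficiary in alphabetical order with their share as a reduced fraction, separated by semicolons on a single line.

There is no surviving spouse, so the entire estate passes to Hugo's descendants per capita at each generation.
At generation 1 (Mateo, Ursula, Lucia, Teodoro) there are 4 shares of (1)/4 = 1/4 each.
Living: Ursula and Teodoro — each takes 1/4.
Deceased: Mateo and Lucia. Their combined 1/2 is pooled and carried to generation 2.
At generation 2 (Valentina, Ximena, Octavio, Pilar) there are 4 shares of (1/2)/4 = 1/8 each.
Living: Valentina, Ximena, and Octavio — each takes 1/8.
Deceased: Pilar. That 1/8 share is carried to generation 3.
At generation 3 (Nieves, Fernando) there are 2 shares of (1/8)/2 = 1/16 each.
Living: Fernando — each takes 1/16.
Deceased: Nieves. That 1/16 share is carried to generation 4.
At generation 4 (Yago, Diego, Ines) there are 3 shares of (1/16)/3 = 1/48 each.
Living: Yago, Diego, and Ines — each takes 1/48.

Diego 1/48; Fernando 1/16; Ines 1/48; Octavio 1/8; Teodoro 1/4; Ursula 1/4; Valentina 1/8; Ximena 1/8; Yago 1/48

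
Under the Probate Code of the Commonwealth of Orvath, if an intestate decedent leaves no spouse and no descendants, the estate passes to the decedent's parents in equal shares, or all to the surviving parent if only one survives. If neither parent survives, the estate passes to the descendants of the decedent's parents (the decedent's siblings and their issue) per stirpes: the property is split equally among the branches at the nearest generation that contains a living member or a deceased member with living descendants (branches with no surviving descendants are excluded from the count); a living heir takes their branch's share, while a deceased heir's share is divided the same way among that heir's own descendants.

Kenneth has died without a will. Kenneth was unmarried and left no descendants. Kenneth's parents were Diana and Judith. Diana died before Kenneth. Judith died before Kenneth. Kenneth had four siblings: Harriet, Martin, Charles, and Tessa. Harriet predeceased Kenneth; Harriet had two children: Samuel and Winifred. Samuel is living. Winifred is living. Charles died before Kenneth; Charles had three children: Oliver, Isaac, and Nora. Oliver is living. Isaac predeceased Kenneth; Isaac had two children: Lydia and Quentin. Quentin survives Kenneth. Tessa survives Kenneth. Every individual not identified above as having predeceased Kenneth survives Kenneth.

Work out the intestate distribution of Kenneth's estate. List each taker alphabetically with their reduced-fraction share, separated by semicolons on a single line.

Lydia 1/24; Martin 1/4; Nora 1/12; Oliver 1/12; Quentin 1/24; Samuel 1/8; Tessa 1/4; Winifred 1/8

Neither parent survives and there are no descendants, so the estate passes to Kenneth's siblings and their issue per stirpes.
The estate is divided into 4 equal shares of 1/4 among Harriet, Martin, Charles, Tessa.
Harriet predeceased; the 1/4 allotted to Harriet's branch passes to Harriet's issue by representation.
The 1/4 is divided into 2 equal shares of 1/8 among Samuel, Winifred.
Samuel is living and takes 1/8.
Winifred is living and takes 1/8.
Martin is living and takes 1/4.
Charles predeceased; the 1/4 allotted to Charles's branch passes to Charles's issue by representation.
The 1/4 is divided into 3 equal shares of 1/12 among Oliver, Isaac, Nora.
Oliver is living and takes 1/12.
Isaac predeceased; the 1/12 allotted to Isaac's branch passes to Isaac's issue by representation.
The 1/12 is divided into 2 equal shares of 1/24 among Lydia, Quentin.
Lydia is living and takes 1/24.
Quentin is living and takes 1/24.
Nora is living and takes 1/12.
Tessa is living and takes 1/4.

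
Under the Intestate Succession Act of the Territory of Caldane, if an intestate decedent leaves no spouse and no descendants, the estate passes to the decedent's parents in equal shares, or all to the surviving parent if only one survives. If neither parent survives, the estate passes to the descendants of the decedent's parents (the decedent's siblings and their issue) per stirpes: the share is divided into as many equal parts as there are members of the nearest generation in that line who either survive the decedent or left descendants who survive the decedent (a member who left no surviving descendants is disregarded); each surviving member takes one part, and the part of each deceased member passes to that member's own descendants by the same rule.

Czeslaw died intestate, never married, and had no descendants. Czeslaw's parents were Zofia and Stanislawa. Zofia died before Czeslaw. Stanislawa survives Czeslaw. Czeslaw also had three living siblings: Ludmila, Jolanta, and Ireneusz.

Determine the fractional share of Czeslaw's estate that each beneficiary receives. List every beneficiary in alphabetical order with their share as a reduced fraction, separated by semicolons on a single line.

Only one parent, Stanislawa, survives, so Stanislawa takes the entire estate. The siblings take nothing because a surviving parent has priority.

Stanislawa 1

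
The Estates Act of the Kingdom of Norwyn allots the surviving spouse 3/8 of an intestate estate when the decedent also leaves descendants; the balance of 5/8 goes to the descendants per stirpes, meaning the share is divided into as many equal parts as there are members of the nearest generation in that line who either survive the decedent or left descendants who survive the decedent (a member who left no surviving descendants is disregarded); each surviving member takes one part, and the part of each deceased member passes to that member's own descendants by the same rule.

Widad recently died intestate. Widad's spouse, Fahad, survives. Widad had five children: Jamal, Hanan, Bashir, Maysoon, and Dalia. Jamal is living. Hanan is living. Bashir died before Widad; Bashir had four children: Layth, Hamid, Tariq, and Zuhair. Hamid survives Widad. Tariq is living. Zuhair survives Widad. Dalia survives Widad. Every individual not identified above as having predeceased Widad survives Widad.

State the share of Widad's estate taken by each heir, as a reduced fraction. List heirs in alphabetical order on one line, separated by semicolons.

Dalia 1/8; Fahad 3/8; Hamid 1/32; Hanan 1/8; Jamal 1/8; Layth 1/32; Maysoon 1/8; Tariq 1/32; Zuhair 1/32

Fahad, as surviving spouse, takes 3/8.
The remaining 5/8 passes to Widad's descendants per stirpes.
The 5/8 is divided into 5 equal shares of 1/8 among Jamal, Hanan, Bashir, Maysoon, Dalia.
Jamal is living and takes 1/8.
Hanan is living and takes 1/8.
Bashir predeceased; the 1/8 allotted to Bashir's branch passes to Bashir's issue by representation.
The 1/8 is divided into 4 equal shares of 1/32 among Layth, Hamid, Tariq, Zuhair.
Layth is living and takes 1/32.
Hamid is living and takes 1/32.
Tariq is living and takes 1/32.
Zuhair is living and takes 1/32.
Maysoon is living and takes 1/8.
Dalia is living and takes 1/8.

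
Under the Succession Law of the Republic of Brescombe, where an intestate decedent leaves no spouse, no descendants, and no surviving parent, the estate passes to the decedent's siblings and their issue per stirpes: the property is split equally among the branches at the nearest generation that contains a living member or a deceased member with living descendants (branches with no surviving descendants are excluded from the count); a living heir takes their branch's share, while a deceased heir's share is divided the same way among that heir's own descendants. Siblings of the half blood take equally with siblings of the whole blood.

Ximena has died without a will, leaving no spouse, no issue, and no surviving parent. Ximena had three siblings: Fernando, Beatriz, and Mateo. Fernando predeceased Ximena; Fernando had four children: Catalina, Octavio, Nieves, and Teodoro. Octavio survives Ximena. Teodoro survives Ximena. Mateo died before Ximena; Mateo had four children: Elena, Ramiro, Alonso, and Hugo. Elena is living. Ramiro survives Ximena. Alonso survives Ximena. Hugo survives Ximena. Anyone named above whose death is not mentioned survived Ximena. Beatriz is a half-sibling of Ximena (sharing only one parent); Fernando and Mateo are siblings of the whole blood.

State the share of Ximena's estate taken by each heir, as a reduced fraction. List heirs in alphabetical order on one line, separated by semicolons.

Alonso 1/12; Beatriz 1/3; Catalina 1/12; Elena 1/12; Hugo 1/12; Nieves 1/12; Octavio 1/12; Ramiro 1/12; Teodoro 1/12

No spouse, descendants, or parent survives, so the estate passes to Ximena's siblings per stirpes.
Half-blood and whole-blood siblings take equally under the stated rule.
The estate is divided into 3 equal shares of 1/3 among Fernando, Beatriz, Mateo.
Fernando predeceased; the 1/3 allotted to Fernando's branch passes to Fernando's issue by representation.
The 1/3 is divided into 4 equal shares of 1/12 among Catalina, Octavio, Nieves, Teodoro.
Catalina is living and takes 1/12.
Octavio is living and takes 1/12.
Nieves is living and takes 1/12.
Teodoro is living and takes 1/12.
Beatriz is living and takes 1/3.
Mateo predeceased; the 1/3 allotted to Mateo's branch passes to Mateo's issue by representation.
The 1/3 is divided into 4 equal shares of 1/12 among Elena, Ramiro, Alonso, Hugo.
Elena is living and takes 1/12.
Ramiro is living and takes 1/12.
Alonso is living and takes 1/12.
Hugo is living and takes 1/12.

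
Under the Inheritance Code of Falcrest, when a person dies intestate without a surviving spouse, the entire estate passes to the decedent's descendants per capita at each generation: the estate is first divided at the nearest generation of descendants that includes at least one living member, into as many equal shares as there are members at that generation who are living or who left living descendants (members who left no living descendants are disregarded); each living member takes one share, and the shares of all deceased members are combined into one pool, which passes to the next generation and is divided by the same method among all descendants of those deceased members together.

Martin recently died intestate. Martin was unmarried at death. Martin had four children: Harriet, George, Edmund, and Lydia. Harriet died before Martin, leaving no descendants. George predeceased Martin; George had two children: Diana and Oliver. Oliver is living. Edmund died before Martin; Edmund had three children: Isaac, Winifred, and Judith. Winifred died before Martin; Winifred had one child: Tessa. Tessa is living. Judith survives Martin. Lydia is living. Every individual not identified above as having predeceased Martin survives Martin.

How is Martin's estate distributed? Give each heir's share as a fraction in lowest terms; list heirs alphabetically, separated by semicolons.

Diana 2/15; Isaac 2/15; Judith 2/15; Lydia 1/3; Oliver 2/15; Tessa 2/15

There is no surviving spouse, so the entire estate passes to Martin's descendants per capita at each generation.
At generation 1 (George, Edmund, Lydia) there are 3 shares of (1)/3 = 1/3 each.
Living: Lydia — each takes 1/3.
Deceased: George and Edmund. Their combined 2/3 is pooled and carried to generation 2.
At generation 2 (Diana, Oliver, Isaac, Winifred, Judith) there are 5 shares of (2/3)/5 = 2/15 each.
Living: Diana, Oliver, Isaac, and Judith — each takes 2/15.
Deceased: Winifred. That 2/15 share is carried to generation 3.
At generation 3 (Tessa) there are 1 shares of (2/15)/1 = 2/15 each.
Living: Tessa — each takes 2/15.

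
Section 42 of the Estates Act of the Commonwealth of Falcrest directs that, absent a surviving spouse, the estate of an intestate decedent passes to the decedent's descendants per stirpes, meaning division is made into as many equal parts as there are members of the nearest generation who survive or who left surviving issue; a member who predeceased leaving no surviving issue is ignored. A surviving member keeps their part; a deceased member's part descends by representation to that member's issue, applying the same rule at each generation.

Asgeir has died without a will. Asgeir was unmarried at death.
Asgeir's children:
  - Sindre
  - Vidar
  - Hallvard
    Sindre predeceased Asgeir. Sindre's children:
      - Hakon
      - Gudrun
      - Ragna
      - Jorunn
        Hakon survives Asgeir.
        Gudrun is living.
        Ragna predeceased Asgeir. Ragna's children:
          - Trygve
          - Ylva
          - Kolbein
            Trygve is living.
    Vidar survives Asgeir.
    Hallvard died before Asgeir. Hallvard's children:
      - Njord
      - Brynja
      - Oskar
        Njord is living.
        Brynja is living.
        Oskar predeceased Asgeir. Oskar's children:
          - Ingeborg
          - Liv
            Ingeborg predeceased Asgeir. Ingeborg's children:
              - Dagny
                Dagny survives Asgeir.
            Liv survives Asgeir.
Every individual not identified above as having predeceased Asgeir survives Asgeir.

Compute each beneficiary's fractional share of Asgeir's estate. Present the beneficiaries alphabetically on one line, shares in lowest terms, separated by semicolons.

Brynja 1/9; Dagny 1/18; Gudrun 1/12; Hakon 1/12; Jorunn 1/12; Kolbein 1/36; Liv 1/18; Njord 1/9; Trygve 1/36; Vidar 1/3; Ylva 1/36

There is no surviving spouse, so the entire estate passes to Asgeir's descendants per stirpes.
The estate is divided into 3 equal shares of 1/3 among Sindre, Vidar, Hallvard.
Sindre predeceased; the 1/3 allotted to Sindre's branch passes to Sindre's issue by representation.
The 1/3 is divided into 4 equal shares of 1/12 among Hakon, Gudrun, Ragna, Jorunn.
Hakon is living and takes 1/12.
Gudrun is living and takes 1/12.
Ragna predeceased; the 1/12 allotted to Ragna's branch passes to Ragna's issue by representation.
The 1/12 is divided into 3 equal shares of 1/36 among Trygve, Ylva, Kolbein.
Trygve is living and takes 1/36.
Ylva is living and takes 1/36.
Kolbein is living and takes 1/36.
Jorunn is living and takes 1/12.
Vidar is living and takes 1/3.
Hallvard predeceased; the 1/3 allotted to Hallvard's branch passes to Hallvard's issue by representation.
The 1/3 is divided into 3 equal shares of 1/9 among Njord, Brynja, Oskar.
Njord is living and takes 1/9.
Brynja is living and takes 1/9.
Oskar predeceased; the 1/9 allotted to Oskar's branch passes to Oskar's issue by representation.
The 1/9 is divided into 2 equal shares of 1/18 among Ingeborg, Liv.
Ingeborg predeceased; the 1/18 allotted to Ingeborg's branch passes to Ingeborg's issue by representation.
Dagny is the sole taker at this level and receives the full 1/18.
Liv is living and takes 1/18.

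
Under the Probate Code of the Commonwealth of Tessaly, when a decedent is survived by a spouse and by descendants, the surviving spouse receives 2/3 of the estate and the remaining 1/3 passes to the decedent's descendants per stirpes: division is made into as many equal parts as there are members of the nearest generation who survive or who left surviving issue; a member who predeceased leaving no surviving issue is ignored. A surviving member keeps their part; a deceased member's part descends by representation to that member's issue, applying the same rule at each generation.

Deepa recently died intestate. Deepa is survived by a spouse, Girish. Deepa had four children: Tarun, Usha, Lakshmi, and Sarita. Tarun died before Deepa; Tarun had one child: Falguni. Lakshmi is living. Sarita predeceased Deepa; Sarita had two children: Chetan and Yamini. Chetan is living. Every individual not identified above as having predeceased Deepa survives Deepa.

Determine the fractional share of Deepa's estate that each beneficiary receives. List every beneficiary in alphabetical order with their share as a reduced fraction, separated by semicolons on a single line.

Girish, as surviving spouse, takes 2/3.
The remaining 1/3 passes to Deepa's descendants per stirpes.
The 1/3 is divided into 4 equal shares of 1/12 among Tarun, Usha, Lakshmi, Sarita.
Tarun predeceased; the 1/12 allotted to Tarun's branch passes to Tarun's issue by representation.
Falguni is the sole taker at this level and receives the full 1/12.
Usha is living and takes 1/12.
Lakshmi is living and takes 1/12.
Sarita predeceased; the 1/12 allotted to Sarita's branch passes to Sarita's issue by representation.
The 1/12 is divided into 2 equal shares of 1/24 among Chetan, Yamini.
Chetan is living and takes 1/24.
Yamini is living and takes 1/24.

Chetan 1/24; Falguni 1/12; Girish 2/3; Lakshmi 1/12; Usha 1/12; Yamini 1/24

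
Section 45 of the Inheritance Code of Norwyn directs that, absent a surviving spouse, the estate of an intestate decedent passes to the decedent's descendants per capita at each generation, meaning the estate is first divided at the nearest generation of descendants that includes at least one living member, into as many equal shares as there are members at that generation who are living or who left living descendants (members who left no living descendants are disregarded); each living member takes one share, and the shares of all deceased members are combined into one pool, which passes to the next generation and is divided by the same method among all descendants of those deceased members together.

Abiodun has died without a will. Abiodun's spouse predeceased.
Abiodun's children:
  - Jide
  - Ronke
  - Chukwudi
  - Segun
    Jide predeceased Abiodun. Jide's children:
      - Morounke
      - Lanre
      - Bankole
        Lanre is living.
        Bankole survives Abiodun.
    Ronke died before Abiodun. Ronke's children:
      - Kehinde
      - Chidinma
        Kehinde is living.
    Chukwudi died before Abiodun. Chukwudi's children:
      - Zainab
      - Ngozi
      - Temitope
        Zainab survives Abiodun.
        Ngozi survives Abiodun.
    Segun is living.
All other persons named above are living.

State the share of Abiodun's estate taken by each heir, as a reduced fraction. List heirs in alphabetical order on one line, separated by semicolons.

Bankole 3/32; Chidinma 3/32; Kehinde 3/32; Lanre 3/32; Morounke 3/32; Ngozi 3/32; Segun 1/4; Temitope 3/32; Zainab 3/32

There is no surviving spouse, so the entire estate passes to Abiodun's descendants per capita at each generation.
At generation 1 (Jide, Ronke, Chukwudi, Segun) there are 4 shares of (1)/4 = 1/4 each.
Living: Segun — each takes 1/4.
Deceased: Jide, Ronke, and Chukwudi. Their combined 3/4 is pooled and carried to generation 2.
At generation 2 (Morounke, Lanre, Bankole, Kehinde, Chidinma, Zainab, Ngozi, Temitope) there are 8 shares of (3/4)/8 = 3/32 each.
Living: Morounke, Lanre, Bankole, Kehinde, Chidinma, Zainab, Ngozi, and Temitope — each takes 3/32.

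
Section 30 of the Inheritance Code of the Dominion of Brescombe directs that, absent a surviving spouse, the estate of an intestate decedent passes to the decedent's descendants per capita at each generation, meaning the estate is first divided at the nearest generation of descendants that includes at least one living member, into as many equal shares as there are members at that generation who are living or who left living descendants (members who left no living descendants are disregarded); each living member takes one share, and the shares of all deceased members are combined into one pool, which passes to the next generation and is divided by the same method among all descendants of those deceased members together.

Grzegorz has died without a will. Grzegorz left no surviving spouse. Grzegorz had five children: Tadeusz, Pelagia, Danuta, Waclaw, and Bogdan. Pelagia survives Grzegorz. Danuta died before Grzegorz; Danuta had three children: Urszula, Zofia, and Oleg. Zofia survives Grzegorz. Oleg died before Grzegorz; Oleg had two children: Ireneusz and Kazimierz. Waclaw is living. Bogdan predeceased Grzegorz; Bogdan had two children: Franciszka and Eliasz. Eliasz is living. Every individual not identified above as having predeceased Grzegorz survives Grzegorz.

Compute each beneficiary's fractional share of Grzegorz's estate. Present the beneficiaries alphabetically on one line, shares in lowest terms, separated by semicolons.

Eliasz 2/25; Franciszka 2/25; Ireneusz 1/25; Kazimierz 1/25; Pelagia 1/5; Tadeusz 1/5; Urszula 2/25; Waclaw 1/5; Zofia 2/25

There is no surviving spouse, so the entire estate passes to Grzegorz's descendants per capita at each generation.
At generation 1 (Tadeusz, Pelagia, Danuta, Waclaw, Bogdan) there are 5 shares of (1)/5 = 1/5 each.
Living: Tadeusz, Pelagia, and Waclaw — each takes 1/5.
Deceased: Danuta and Bogdan. Their combined 2/5 is pooled and carried to generation 2.
At generation 2 (Urszula, Zofia, Oleg, Franciszka, Eliasz) there are 5 shares of (2/5)/5 = 2/25 each.
Living: Urszula, Zofia, Franciszka, and Eliasz — each takes 2/25.
Deceased: Oleg. That 2/25 share is carried to generation 3.
At generation 3 (Ireneusz, Kazimierz) there are 2 shares of (2/25)/2 = 1/25 each.
Living: Ireneusz and Kazimierz — each takes 1/25.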